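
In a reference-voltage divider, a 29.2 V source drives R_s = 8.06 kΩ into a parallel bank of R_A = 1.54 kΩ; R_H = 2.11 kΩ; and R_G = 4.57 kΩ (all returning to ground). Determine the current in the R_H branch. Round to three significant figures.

Parallel bank: R_p = 1/(1/1.54 + 1/2.11 + 1/4.57) = 0.7451 kΩ.
Node voltage V_A = V_s · R_p/(R_s + R_p) = 29.2 × 0.08462 = 2.471 V.
Branch current I = V_A/R_H = 2.471/2.11 = 1.171 mA.

I ≈ 1.17 mA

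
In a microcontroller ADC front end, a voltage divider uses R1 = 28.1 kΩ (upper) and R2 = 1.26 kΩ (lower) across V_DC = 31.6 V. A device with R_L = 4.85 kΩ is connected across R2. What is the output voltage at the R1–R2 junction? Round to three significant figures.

V_out ≈ 1.09 V

R2 ‖ R_L = (1.26 × 4.85)/(1.26 + 4.85) = 1.000 kΩ.
Now apply the divider: V_out = 31.6 × 0.03437 = 1.086 V.
(Unloaded it would be 1.36 V; the load pulls it down.)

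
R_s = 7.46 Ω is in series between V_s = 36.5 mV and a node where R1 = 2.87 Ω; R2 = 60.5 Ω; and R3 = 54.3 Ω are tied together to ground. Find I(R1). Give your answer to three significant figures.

I ≈ 3.29 mA

Equivalent of the parallel group: R_p = 2.608 Ω.
Node voltage V_A = V_s · R_p/(R_s + R_p) = 36.5 × 0.2591 = 9.456 mV.
I(R1) = V_A / R1 = 9.456/2.87 = 3.295 mA.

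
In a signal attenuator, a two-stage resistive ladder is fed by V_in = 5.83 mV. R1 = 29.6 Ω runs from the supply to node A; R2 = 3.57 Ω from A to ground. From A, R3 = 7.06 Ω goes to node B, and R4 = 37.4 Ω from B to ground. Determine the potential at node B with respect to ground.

V_B ≈ 0.493 mV

Node A sees R2 in parallel with the series input of stage 2, R3 + R4 = 44.46 Ω.
Effective lower resistance at A: R2 ‖ 44.46 = 3.305 Ω.
So V_A = 5.83 × 0.1004 = 0.5855 mV.
Then the unloaded second divider: V_B = V_A × R4/(R3+R4) = 0.5855 × 0.8412 = 0.4925 mV.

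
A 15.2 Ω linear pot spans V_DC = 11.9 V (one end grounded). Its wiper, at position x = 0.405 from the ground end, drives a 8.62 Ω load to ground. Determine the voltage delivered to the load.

V_out ≈ 3.38 V

Split the track: R_lower = x·R_p = 6.156 Ω, R_upper = (1−x)·R_p = 9.044 Ω.
R_L loads the lower segment: effective lower R = 3.591 Ω.
Then V_out = V_DC · 3.591/(9.044 + 3.591) = 3.382 V.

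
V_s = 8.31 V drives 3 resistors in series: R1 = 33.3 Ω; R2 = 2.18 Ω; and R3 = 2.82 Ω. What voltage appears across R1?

Total series resistance ΣR = 33.3 + 2.18 + 2.82 = 38.30 Ω.
Voltage divider: V = V_s · (33.30 / 38.30) = 8.31 × 0.8695 = 7.225 V.

V ≈ 7.23 V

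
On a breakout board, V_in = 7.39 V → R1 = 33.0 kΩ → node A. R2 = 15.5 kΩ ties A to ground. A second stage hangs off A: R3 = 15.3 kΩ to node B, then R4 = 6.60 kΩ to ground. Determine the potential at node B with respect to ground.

Looking into the second stage from A: R3 + R4 = 21.90 kΩ appears in parallel with R2.
R2 ‖ (R3+R4) = 9.076 kΩ.
So V_A = 7.39 × 0.2157 = 1.594 V.
Then the unloaded second divider: V_B = V_A × R4/(R3+R4) = 1.594 × 0.3014 = 0.4804 V.

V_B ≈ 0.480 V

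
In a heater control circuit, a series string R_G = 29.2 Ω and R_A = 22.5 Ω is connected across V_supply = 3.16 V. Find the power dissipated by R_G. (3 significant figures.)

P ≈ 0.109 W

Series current I = V_supply/ΣR = 3.16/51.70 = 0.06112 A.
P = I²R = 0.003736 × 29.2 = 0.1091 W.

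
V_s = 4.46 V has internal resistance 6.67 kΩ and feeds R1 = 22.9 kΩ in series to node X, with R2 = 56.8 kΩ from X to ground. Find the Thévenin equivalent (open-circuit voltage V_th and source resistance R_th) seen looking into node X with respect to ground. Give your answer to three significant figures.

R1' = 6.67 + 22.9 = 29.57 kΩ (source resistance + R1).
Open-circuit (no load on X): V_th = V_s · R2/(R1' + R2) = 4.46 × 56.8/(29.57 + 56.8) = 2.933 V.
Zeroing V_s shorts the top of R1' to ground, so R_th = R1' ‖ R2 = 19.45 kΩ.

V_th ≈ 2.93 V, R_th ≈ 19.4 kΩ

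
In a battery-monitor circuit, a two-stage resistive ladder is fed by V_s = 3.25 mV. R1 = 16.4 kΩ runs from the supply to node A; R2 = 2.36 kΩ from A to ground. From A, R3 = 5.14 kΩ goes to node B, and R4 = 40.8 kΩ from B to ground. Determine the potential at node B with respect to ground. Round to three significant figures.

V_B ≈ 0.347 mV

The second stage (R3 + R4 = 45.94 kΩ) loads node A in parallel with R2.
Effective lower resistance at A: R2 ‖ 45.94 = 2.245 kΩ.
So V_A = 3.25 × 0.1204 = 0.3913 mV.
V_B = V_A × 0.8881 = 0.3475 mV.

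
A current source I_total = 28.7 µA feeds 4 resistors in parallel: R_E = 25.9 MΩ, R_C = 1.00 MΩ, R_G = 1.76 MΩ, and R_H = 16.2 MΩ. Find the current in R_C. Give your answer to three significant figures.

I ≈ 17.2 µA

Total conductance ΣG = 1/25.9 + 1/1.00 + 1/1.76 + 1/16.2 = 1.669 (units of 1/MΩ).
By the current-divider rule, I = I_total · G_k/ΣG = 28.7 × 0.5993 = 17.20 µA.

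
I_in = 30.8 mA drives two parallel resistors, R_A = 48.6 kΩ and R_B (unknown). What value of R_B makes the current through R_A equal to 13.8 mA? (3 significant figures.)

Two-branch current divider: I_A = I_in · R_B/(R_A + R_B).
With f = 0.4481, R_B = R_A · f/(1−f) = 48.6 × 0.8118 = 39.45 kΩ.

R_B ≈ 39.5 kΩ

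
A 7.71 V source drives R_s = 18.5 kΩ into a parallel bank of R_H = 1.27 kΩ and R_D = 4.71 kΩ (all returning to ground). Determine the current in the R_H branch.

I ≈ 0.311 mA

Parallel bank: R_p = 1/(1/1.27 + 1/4.71) = 1.000 kΩ.
V_A by voltage divider: V_A = 7.71 × 1.000/(18.5 + 1.000) = 0.3955 V.
Branch current I = V_A/R_H = 0.3955/1.27 = 0.3114 mA.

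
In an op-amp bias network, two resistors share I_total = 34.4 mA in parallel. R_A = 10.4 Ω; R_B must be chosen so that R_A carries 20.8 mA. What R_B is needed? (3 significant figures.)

The fraction through R_A equals R_B/(R_A+R_B).
With f = 0.6047, R_B = R_A · f/(1−f) = 10.4 × 1.529 = 15.91 Ω.

R_B ≈ 15.9 Ω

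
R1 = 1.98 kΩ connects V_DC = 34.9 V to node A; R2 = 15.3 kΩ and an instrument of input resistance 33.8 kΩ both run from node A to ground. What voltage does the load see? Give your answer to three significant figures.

R2 ‖ R_L = (15.3 × 33.8)/(15.3 + 33.8) = 10.53 kΩ.
Then V_out = V_DC · R2'/(R1 + R2') = 34.9 × 10.53/12.51 = 29.38 V.
(Unloaded it would be 30.9 V; the load pulls it down.)

V_out ≈ 29.4 V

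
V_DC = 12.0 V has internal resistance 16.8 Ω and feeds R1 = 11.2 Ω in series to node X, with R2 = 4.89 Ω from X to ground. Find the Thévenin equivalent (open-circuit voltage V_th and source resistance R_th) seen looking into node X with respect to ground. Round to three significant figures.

R1' = 16.8 + 11.2 = 28.00 Ω (source resistance + R1).
V_th is the unloaded tap voltage: V_DC · R2/(R1'+R2) = 12.0 × 0.1487 = 1.784 V.
Zeroing V_DC shorts the top of R1' to ground, so R_th = R1' ‖ R2 = 4.163 Ω.

V_th ≈ 1.78 V, R_th ≈ 4.16 Ω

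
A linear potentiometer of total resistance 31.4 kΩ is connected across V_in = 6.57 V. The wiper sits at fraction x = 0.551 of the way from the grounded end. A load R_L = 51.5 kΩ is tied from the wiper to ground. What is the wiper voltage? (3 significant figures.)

V_out ≈ 3.15 V

The pot divides into 14.10 kΩ above the wiper and 17.30 kΩ below.
(x·R_p) ‖ R_L = 12.95 kΩ.
Then V_out = V_in · 12.95/(14.10 + 12.95) = 3.146 V.
(Unloaded: V_out = x·V_in = 3.62 V.)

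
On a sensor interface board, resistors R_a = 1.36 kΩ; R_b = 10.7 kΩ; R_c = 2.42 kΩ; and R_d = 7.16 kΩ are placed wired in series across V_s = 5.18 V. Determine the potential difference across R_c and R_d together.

Series total: ΣR = 1.36 + 10.7 + 2.42 + 7.16 = 21.64 kΩ.
R_{R_c..R_d} = 2.42 + 7.16 = 9.580 kΩ.
By the voltage-divider rule, V = 5.18 × 9.580/21.64 = 2.293 V.

V ≈ 2.29 V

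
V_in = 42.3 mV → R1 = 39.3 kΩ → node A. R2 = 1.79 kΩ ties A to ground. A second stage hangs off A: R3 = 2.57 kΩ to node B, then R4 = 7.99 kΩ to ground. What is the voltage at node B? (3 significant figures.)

The second stage (R3 + R4 = 10.56 kΩ) loads node A in parallel with R2.
R2 ‖ (R3+R4) = 1.531 kΩ.
V_A = 42.3 × 1.531/(39.3 + 1.531) = 1.586 mV.
V_B = V_A × 0.7566 = 1.200 mV.

V_B ≈ 1.20 mV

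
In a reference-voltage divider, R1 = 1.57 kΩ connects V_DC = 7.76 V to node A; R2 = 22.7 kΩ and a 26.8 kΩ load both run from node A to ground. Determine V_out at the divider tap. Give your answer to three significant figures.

The load sits in parallel with R2, giving an effective lower resistance R2' = R2·R_L/(R2+R_L) = 12.29 kΩ.
Voltage divider with the loaded lower leg: V_out = 7.76 × 12.29/(1.57 + 12.29) = 7.76 × 0.8867 = 6.881 V.

V_out ≈ 6.88 V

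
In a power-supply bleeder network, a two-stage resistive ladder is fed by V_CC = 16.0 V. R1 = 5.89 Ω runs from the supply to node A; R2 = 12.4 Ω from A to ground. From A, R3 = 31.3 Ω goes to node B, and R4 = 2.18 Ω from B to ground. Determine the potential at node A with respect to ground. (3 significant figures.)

The second stage (R3 + R4 = 33.48 Ω) loads node A in parallel with R2.
R2 ‖ (R3+R4) = 9.049 Ω.
First divider: V_A = V_CC · 9.049/(5.89 + 9.049) = 9.692 V.

V_A ≈ 9.69 V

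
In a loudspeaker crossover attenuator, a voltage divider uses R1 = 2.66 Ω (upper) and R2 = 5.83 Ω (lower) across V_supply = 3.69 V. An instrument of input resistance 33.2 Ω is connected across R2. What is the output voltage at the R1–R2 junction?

First combine the lower leg with the load: R2 ‖ R_L = 4.959 Ω.
Now apply the divider: V_out = 3.69 × 0.6509 = 2.402 V.

V_out ≈ 2.40 V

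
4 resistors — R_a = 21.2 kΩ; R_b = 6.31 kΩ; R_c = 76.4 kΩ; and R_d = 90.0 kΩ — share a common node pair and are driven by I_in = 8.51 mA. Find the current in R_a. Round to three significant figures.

I ≈ 1.75 mA

Total conductance ΣG = 1/21.2 + 1/6.31 + 1/76.4 + 1/90.0 = 0.2298 (units of 1/kΩ).
Current divider: I(R_a) = I_in · G_k/ΣG = 8.51 × (0.04717/0.2298) = 8.51 × 0.2052 = 1.746 mA.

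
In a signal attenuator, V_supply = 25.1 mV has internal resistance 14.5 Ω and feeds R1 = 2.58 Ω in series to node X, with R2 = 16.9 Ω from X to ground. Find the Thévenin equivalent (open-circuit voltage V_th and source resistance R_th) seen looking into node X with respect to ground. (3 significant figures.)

V_th ≈ 12.5 mV, R_th ≈ 8.49 Ω

R1' = 14.5 + 2.58 = 17.08 Ω (source resistance + R1).
V_th is the unloaded tap voltage: V_supply · R2/(R1'+R2) = 25.1 × 0.4974 = 12.48 mV.
Zeroing V_supply shorts the top of R1' to ground, so R_th = R1' ‖ R2 = 8.495 Ω.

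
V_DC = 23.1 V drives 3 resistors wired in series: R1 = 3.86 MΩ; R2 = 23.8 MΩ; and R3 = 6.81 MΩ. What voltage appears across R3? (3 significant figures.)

Total series resistance ΣR = 3.86 + 23.8 + 6.81 = 34.47 MΩ.
V = V_DC · R/ΣR = 23.1 × 0.1976 = 4.564 V.

V ≈ 4.56 V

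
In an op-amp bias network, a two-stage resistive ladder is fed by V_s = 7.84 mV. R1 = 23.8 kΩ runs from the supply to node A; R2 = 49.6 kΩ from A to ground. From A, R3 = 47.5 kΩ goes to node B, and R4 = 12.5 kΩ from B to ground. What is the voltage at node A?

V_A ≈ 4.18 mV

Looking into the second stage from A: R3 + R4 = 60.00 kΩ appears in parallel with R2.
R2 ‖ (R3+R4) = 27.15 kΩ.
V_A = 7.84 × 27.15/(23.8 + 27.15) = 4.178 mV.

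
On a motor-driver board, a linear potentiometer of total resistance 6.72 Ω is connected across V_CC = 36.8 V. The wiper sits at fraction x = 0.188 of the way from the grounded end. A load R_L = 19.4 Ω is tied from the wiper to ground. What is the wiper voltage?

Split the track: R_lower = x·R_p = 1.263 Ω, R_upper = (1−x)·R_p = 5.457 Ω.
Lower segment in parallel with the load: 1.263 ‖ 19.4 = 1.186 Ω.
V_out = 36.8 × 1.186/(5.457 + 1.186) = 6.571 V.

V_out ≈ 6.57 V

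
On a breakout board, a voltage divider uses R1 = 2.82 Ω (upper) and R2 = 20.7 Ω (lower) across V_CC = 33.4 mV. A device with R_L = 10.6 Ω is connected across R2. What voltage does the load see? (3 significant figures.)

V_out ≈ 23.8 mV

R2 ‖ R_L = (20.7 × 10.6)/(20.7 + 10.6) = 7.010 Ω.
Then V_out = V_CC · R2'/(R1 + R2') = 33.4 × 7.010/9.830 = 23.82 mV.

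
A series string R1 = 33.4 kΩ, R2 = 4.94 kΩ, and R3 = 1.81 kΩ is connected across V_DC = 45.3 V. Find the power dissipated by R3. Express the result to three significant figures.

ΣR = 40.15 kΩ → I = 45.3/40.15 = 1.128 mA.
P = I²R = 1.273 × 1.81 = 2.304 mW.

P ≈ 2.30 mW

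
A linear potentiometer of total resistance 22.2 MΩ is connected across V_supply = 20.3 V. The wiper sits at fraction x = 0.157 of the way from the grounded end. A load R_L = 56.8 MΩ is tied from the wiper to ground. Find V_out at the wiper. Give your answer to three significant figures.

Lower segment x·R_p = 3.485 MΩ; upper segment (1−x)·R_p = 18.71 MΩ.
(x·R_p) ‖ R_L = 3.284 MΩ.
Loaded-divider output: V_out = 20.3 × 0.1493 = 3.030 V.

V_out ≈ 3.03 V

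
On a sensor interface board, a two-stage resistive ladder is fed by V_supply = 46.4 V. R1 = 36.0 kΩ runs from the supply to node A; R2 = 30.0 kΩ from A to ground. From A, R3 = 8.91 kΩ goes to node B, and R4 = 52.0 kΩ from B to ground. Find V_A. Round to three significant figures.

V_A ≈ 16.6 V

Node A sees R2 in parallel with the series input of stage 2, R3 + R4 = 60.91 kΩ.
Effective lower resistance at A: R2 ‖ 60.91 = 20.10 kΩ.
So V_A = 46.4 × 0.3583 = 16.62 V.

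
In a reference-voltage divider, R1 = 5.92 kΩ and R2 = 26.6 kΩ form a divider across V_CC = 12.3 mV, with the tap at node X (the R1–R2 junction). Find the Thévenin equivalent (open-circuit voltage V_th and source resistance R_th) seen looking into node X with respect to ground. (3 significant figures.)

With X open, the divider is unloaded: V_th = 12.3 × 26.6/32.52 = 10.06 mV.
Zeroing V_CC shorts the top of R1 to ground, so R_th = R1 ‖ R2 = 4.842 kΩ.

V_th ≈ 10.1 mV, R_th ≈ 4.84 kΩ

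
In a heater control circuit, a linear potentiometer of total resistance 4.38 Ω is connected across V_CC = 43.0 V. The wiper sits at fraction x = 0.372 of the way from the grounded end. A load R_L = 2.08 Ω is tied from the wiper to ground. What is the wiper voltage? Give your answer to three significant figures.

The pot divides into 2.751 Ω above the wiper and 1.629 Ω below.
Lower segment in parallel with the load: 1.629 ‖ 2.08 = 0.9137 Ω.
V_out = 43.0 × 0.9137/(2.751 + 0.9137) = 10.72 V.

V_out ≈ 10.7 V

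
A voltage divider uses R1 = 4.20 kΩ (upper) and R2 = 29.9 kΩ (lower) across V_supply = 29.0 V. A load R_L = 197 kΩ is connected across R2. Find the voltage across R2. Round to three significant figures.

V_out ≈ 25.0 V

The load sits in parallel with R2, giving an effective lower resistance R2' = R2·R_L/(R2+R_L) = 25.96 kΩ.
Then V_out = V_supply · R2'/(R1 + R2') = 29.0 × 25.96/30.16 = 24.96 V.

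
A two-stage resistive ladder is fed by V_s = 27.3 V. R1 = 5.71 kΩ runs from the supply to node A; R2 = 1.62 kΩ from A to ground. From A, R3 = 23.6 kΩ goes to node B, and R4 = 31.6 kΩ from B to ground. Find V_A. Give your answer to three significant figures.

V_A ≈ 5.90 V

Node A sees R2 in parallel with the series input of stage 2, R3 + R4 = 55.20 kΩ.
R2 ‖ (R3+R4) = 1.574 kΩ.
So V_A = 27.3 × 0.2161 = 5.899 V.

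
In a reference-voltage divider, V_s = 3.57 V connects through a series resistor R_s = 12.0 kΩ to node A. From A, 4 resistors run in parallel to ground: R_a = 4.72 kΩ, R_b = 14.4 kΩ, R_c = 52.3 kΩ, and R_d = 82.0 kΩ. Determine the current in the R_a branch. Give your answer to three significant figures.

I ≈ 0.159 mA

Parallel bank: R_p = 1/(1/4.72 + 1/14.4 + 1/52.3 + 1/82.0) = 3.199 kΩ.
V_A = 3.57 × 3.199/15.20 = 0.7513 V.
I(R_a) = V_A / R_a = 0.7513/4.72 = 0.1592 mA.
(Check via current divider: I_total = 0.2349 mA; share G_k/ΣG = 0.6777 → same result.)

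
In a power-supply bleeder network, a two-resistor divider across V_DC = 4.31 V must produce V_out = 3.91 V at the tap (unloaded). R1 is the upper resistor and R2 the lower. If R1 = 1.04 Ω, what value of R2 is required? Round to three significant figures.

R2 ≈ 10.2 Ω

V_out/V_DC = R2/(R1+R2) = 0.9072.
Rearranging, R2 = R1·k/(1−k) = 1.04 × 9.775 = 10.17 Ω.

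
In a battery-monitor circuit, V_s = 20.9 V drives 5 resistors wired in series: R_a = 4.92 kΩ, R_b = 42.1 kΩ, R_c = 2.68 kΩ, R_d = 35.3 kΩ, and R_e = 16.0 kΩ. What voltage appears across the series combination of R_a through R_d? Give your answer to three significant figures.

V ≈ 17.6 V

Series total: ΣR = 4.92 + 42.1 + 2.68 + 35.3 + 16.0 = 101.0 kΩ.
R_{R_a..R_d} = 4.92 + 42.1 + 2.68 + 35.3 = 85.00 kΩ.
By the voltage-divider rule, V = 20.9 × 85.00/101.0 = 17.59 V.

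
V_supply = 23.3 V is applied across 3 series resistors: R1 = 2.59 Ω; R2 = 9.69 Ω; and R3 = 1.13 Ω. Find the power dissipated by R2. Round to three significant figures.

P ≈ 29.3 W

The common current is I = 23.3/13.41 = 1.738 A.
P = I²R = 3.019 × 9.69 = 29.25 W.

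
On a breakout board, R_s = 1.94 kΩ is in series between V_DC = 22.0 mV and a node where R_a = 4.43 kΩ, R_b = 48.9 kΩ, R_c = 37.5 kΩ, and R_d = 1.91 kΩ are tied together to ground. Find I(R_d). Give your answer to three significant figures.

I ≈ 4.53 µA

Combine the parallel branches: R_p = (1/4.43 + 1/48.9 + 1/37.5 + 1/1.91)⁻¹ = 1.256 kΩ.
V_A by voltage divider: V_A = 22.0 × 1.256/(1.94 + 1.256) = 8.644 mV.
I(R_d) = V_A / R_d = 8.644/1.91 = 4.526 µA.
(Equivalently: I_total = 6.884 µA, then current-divider fraction G_k/ΣG = 0.6574.)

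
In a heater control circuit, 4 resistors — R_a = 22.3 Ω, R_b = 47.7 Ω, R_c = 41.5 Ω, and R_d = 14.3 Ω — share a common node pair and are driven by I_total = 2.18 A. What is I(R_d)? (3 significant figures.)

ΣG = 1/22.3 + 1/47.7 + 1/41.5 + 1/14.3 = 0.1598.
R_d takes the fraction G_k/ΣG = 0.06993/0.1598 = 0.4375, so I = 2.18 × 0.4375 = 0.9538 A.

I ≈ 0.954 A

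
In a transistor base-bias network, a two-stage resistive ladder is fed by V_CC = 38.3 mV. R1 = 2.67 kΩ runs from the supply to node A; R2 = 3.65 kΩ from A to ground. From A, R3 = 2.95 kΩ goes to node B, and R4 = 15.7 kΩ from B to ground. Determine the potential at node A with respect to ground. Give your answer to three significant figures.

Node A sees R2 in parallel with the series input of stage 2, R3 + R4 = 18.65 kΩ.
R2 ‖ (R3+R4) = 3.053 kΩ.
V_A = 38.3 × 3.053/(2.67 + 3.053) = 20.43 mV.

V_A ≈ 20.4 mV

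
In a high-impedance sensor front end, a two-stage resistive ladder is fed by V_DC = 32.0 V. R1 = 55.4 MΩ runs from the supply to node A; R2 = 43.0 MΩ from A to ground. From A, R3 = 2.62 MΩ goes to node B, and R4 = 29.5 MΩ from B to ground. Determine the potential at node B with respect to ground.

Node A sees R2 in parallel with the series input of stage 2, R3 + R4 = 32.12 MΩ.
Effective lower resistance at A: R2 ‖ 32.12 = 18.39 MΩ.
First divider: V_A = V_DC · 18.39/(55.4 + 18.39) = 7.974 V.
Then the unloaded second divider: V_B = V_A × R4/(R3+R4) = 7.974 × 0.9184 = 7.323 V.

V_B ≈ 7.32 V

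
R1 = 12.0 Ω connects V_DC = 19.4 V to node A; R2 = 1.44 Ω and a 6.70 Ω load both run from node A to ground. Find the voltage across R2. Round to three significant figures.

The load sits in parallel with R2, giving an effective lower resistance R2' = R2·R_L/(R2+R_L) = 1.185 Ω.
Voltage divider with the loaded lower leg: V_out = 19.4 × 1.185/(12.0 + 1.185) = 19.4 × 0.08989 = 1.744 V.
(Unloaded it would be 2.08 V; the load pulls it down.)

V_out ≈ 1.74 V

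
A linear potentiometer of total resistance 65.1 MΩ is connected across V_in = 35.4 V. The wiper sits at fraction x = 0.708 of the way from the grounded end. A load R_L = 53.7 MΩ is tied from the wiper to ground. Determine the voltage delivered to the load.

Lower segment x·R_p = 46.09 MΩ; upper segment (1−x)·R_p = 19.01 MΩ.
R_L loads the lower segment: effective lower R = 24.80 MΩ.
Loaded-divider output: V_out = 35.4 × 0.5661 = 20.04 V.
(Unloaded: V_out = x·V_in = 25.1 V.)

V_out ≈ 20.0 V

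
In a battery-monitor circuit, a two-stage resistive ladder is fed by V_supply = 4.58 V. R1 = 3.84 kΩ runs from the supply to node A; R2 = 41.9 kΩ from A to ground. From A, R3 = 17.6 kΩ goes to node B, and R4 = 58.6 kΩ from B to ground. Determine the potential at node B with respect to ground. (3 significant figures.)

V_B ≈ 3.08 V

Looking into the second stage from A: R3 + R4 = 76.20 kΩ appears in parallel with R2.
R2 ‖ (R3+R4) = 27.03 kΩ.
V_A = 4.58 × 27.03/(3.84 + 27.03) = 4.010 V.
Stage 2 is unloaded, so V_B = V_A · R4/(R3+R4) = 4.010 × 58.6/76.20 = 3.084 V.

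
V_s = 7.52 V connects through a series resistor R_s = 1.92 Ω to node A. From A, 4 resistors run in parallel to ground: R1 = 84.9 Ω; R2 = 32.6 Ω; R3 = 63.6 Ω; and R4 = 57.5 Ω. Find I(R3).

I ≈ 0.103 A

Equivalent of the parallel group: R_p = 13.23 Ω.
V_A by voltage divider: V_A = 7.52 × 13.23/(1.92 + 13.23) = 6.567 V.
Branch current I = V_A/R3 = 6.567/63.6 = 0.1033 A.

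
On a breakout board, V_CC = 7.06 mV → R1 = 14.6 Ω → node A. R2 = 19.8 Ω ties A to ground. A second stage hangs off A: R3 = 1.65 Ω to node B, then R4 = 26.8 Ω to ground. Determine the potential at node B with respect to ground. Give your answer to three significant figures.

V_B ≈ 2.96 mV

Looking into the second stage from A: R3 + R4 = 28.45 Ω appears in parallel with R2.
Effective lower resistance at A: R2 ‖ 28.45 = 11.67 Ω.
So V_A = 7.06 × 0.4443 = 3.137 mV.
Stage 2 is unloaded, so V_B = V_A · R4/(R3+R4) = 3.137 × 26.8/28.45 = 2.955 mV.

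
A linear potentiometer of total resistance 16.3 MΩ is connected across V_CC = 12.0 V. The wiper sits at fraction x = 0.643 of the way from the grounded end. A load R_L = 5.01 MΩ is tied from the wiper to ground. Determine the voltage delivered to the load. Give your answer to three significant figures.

Lower segment x·R_p = 10.48 MΩ; upper segment (1−x)·R_p = 5.819 MΩ.
(x·R_p) ‖ R_L = 3.390 MΩ.
V_out = 12.0 × 3.390/(5.819 + 3.390) = 4.417 V.

V_out ≈ 4.42 V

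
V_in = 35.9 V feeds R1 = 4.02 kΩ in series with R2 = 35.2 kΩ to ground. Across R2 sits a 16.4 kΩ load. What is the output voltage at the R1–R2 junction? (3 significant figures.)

V_out ≈ 26.4 V

The load sits in parallel with R2, giving an effective lower resistance R2' = R2·R_L/(R2+R_L) = 11.19 kΩ.
Now apply the divider: V_out = 35.9 × 0.7357 = 26.41 V.
(Unloaded it would be 32.2 V; the load pulls it down.)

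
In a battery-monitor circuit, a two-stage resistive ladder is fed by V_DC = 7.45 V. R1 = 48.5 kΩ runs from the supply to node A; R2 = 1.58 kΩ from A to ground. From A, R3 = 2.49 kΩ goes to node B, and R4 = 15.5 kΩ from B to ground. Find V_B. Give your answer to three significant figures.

Node A sees R2 in parallel with the series input of stage 2, R3 + R4 = 17.99 kΩ.
Effective lower resistance at A: R2 ‖ 17.99 = 1.452 kΩ.
First divider: V_A = V_DC · 1.452/(48.5 + 1.452) = 0.2166 V.
V_B = V_A × 0.8616 = 0.1866 V.

V_B ≈ 0.187 V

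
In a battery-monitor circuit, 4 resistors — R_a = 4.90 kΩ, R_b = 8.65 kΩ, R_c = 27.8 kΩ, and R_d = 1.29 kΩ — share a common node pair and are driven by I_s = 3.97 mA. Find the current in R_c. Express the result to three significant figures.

ΣG = 1/4.90 + 1/8.65 + 1/27.8 + 1/1.29 = 1.131.
R_c takes the fraction G_k/ΣG = 0.03597/1.131 = 0.03181, so I = 3.97 × 0.03181 = 0.1263 mA.

I ≈ 0.126 mA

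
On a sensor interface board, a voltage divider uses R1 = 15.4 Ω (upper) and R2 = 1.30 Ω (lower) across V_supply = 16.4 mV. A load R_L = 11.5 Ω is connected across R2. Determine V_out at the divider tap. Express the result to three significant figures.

R2 ‖ R_L = (1.30 × 11.5)/(1.30 + 11.5) = 1.168 Ω.
Then V_out = V_supply · R2'/(R1 + R2') = 16.4 × 1.168/16.57 = 1.156 mV.
(Unloaded it would be 1.28 mV; the load pulls it down.)

V_out ≈ 1.16 mV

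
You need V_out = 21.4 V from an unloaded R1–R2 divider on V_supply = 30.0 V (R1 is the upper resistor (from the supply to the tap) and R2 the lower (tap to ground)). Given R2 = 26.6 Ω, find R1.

R1 ≈ 10.7 Ω

V_out/V_supply = R2/(R1+R2) = 0.7133.
Rearranging, R1 = R2·(1−k)/k = 26.6 × 0.4019 = 10.69 Ω.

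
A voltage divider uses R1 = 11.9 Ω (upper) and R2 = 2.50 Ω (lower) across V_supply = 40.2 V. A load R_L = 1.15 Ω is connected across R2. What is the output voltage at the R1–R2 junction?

R2 ‖ R_L = (2.50 × 1.15)/(2.50 + 1.15) = 0.7877 Ω.
Now apply the divider: V_out = 40.2 × 0.06208 = 2.496 V.

V_out ≈ 2.50 V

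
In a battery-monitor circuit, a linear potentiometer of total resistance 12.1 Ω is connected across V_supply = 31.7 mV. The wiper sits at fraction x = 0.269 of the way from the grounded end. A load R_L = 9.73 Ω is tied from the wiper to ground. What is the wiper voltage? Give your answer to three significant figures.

V_out ≈ 6.85 mV

Lower segment x·R_p = 3.255 Ω; upper segment (1−x)·R_p = 8.845 Ω.
(x·R_p) ‖ R_L = 2.439 Ω.
V_out = 31.7 × 2.439/(8.845 + 2.439) = 6.852 mV.
(Unloaded: V_out = x·V_supply = 8.53 mV.)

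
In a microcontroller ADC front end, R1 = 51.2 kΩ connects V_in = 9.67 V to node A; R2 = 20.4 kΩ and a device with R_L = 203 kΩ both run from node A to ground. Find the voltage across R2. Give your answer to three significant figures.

V_out ≈ 2.57 V

The load sits in parallel with R2, giving an effective lower resistance R2' = R2·R_L/(R2+R_L) = 18.54 kΩ.
Then V_out = V_in · R2'/(R1 + R2') = 9.67 × 18.54/69.74 = 2.570 V.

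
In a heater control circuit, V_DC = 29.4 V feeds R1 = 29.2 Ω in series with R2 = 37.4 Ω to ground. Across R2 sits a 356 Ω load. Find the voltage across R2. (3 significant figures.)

V_out ≈ 15.8 V

First combine the lower leg with the load: R2 ‖ R_L = 33.84 Ω.
Now apply the divider: V_out = 29.4 × 0.5368 = 15.78 V.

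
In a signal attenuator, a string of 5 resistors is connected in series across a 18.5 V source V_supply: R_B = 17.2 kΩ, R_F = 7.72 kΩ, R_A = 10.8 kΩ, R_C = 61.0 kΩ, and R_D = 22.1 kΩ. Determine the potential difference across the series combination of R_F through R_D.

ΣR = 17.2 + 7.72 + 10.8 + 61.0 + 22.1 = 118.8 kΩ.
R_{R_F..R_D} = 7.72 + 10.8 + 61.0 + 22.1 = 101.6 kΩ.
By the voltage-divider rule, V = 18.5 × 101.6/118.8 = 15.82 V.

V ≈ 15.8 V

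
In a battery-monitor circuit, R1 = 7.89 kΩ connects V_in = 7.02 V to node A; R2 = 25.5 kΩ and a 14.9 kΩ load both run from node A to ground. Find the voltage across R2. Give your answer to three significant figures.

The load sits in parallel with R2, giving an effective lower resistance R2' = R2·R_L/(R2+R_L) = 9.405 kΩ.
Now apply the divider: V_out = 7.02 × 0.5438 = 3.817 V.

V_out ≈ 3.82 V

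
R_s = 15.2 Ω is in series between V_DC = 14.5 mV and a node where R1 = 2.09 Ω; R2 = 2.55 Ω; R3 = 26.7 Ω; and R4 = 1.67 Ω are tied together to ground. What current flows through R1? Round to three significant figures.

Parallel bank: R_p = 1/(1/2.09 + 1/2.55 + 1/26.7 + 1/1.67) = 0.6636 Ω.
Node voltage V_A = V_DC · R_p/(R_s + R_p) = 14.5 × 0.04183 = 0.6066 mV.
Branch current I = V_A/R1 = 0.6066/2.09 = 0.2902 mA.

I ≈ 0.290 mA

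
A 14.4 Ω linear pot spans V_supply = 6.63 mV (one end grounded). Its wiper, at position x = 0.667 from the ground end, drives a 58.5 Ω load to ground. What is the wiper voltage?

V_out ≈ 4.19 mV

Lower segment x·R_p = 9.605 Ω; upper segment (1−x)·R_p = 4.795 Ω.
Lower segment in parallel with the load: 9.605 ‖ 58.5 = 8.250 Ω.
Loaded-divider output: V_out = 6.63 × 0.6324 = 4.193 mV.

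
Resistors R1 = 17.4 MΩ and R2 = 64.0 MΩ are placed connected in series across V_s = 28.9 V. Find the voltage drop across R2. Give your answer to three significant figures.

Total series resistance ΣR = 17.4 + 64.0 = 81.40 MΩ.
V = V_s · R/ΣR = 28.9 × 0.7862 = 22.72 V.

V ≈ 22.7 V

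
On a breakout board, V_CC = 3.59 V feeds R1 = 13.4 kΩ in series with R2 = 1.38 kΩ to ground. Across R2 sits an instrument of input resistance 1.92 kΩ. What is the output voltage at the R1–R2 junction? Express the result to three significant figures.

V_out ≈ 0.203 V

The load sits in parallel with R2, giving an effective lower resistance R2' = R2·R_L/(R2+R_L) = 0.8029 kΩ.
Then V_out = V_CC · R2'/(R1 + R2') = 3.59 × 0.8029/14.20 = 0.2029 V.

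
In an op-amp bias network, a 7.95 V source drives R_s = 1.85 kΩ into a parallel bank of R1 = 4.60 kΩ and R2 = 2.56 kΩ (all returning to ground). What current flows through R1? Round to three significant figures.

Equivalent of the parallel group: R_p = 1.645 kΩ.
V_A = 7.95 × 1.645/3.495 = 3.741 V.
Branch current I = V_A/R1 = 3.741/4.60 = 0.8134 mA.
(Equivalently: I_total = 2.275 mA, then current-divider fraction G_k/ΣG = 0.3575.)

I ≈ 0.813 mA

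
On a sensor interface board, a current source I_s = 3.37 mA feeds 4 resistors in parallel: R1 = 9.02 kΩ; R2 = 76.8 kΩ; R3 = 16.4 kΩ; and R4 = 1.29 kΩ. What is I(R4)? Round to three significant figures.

I ≈ 2.72 mA

Conductances: ΣG = 1/9.02 + 1/76.8 + 1/16.4 + 1/1.29 = 0.9601 (1/kΩ).
Current divider: I(R4) = I_s · G_k/ΣG = 3.37 × (0.7752/0.9601) = 3.37 × 0.8074 = 2.721 mA.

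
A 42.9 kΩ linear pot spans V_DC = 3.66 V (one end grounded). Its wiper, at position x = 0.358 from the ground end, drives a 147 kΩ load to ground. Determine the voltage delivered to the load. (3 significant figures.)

Split the track: R_lower = x·R_p = 15.36 kΩ, R_upper = (1−x)·R_p = 27.54 kΩ.
(x·R_p) ‖ R_L = 13.91 kΩ.
Then V_out = V_DC · 13.91/(27.54 + 13.91) = 1.228 V.
(Unloaded: V_out = x·V_DC = 1.31 V.)

V_out ≈ 1.23 V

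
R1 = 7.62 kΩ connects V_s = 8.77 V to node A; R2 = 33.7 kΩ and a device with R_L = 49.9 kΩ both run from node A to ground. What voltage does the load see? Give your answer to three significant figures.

V_out ≈ 6.36 V

The load sits in parallel with R2, giving an effective lower resistance R2' = R2·R_L/(R2+R_L) = 20.12 kΩ.
Then V_out = V_s · R2'/(R1 + R2') = 8.77 × 20.12/27.74 = 6.361 V.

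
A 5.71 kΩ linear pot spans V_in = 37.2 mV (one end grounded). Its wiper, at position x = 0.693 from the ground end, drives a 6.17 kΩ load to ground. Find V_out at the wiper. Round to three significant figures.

V_out ≈ 21.5 mV

Split the track: R_lower = x·R_p = 3.957 kΩ, R_upper = (1−x)·R_p = 1.753 kΩ.
R_L loads the lower segment: effective lower R = 2.411 kΩ.
Loaded-divider output: V_out = 37.2 × 0.5790 = 21.54 mV.
(Unloaded: V_out = x·V_in = 25.8 mV.)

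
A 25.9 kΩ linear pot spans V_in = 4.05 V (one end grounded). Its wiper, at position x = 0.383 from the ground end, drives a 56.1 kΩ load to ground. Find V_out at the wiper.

The pot divides into 15.98 kΩ above the wiper and 9.920 kΩ below.
(x·R_p) ‖ R_L = 8.429 kΩ.
V_out = 4.05 × 8.429/(15.98 + 8.429) = 1.399 V.

V_out ≈ 1.40 V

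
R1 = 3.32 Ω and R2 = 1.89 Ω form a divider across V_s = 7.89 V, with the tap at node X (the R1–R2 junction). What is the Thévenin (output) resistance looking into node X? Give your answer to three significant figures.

R_th ≈ 1.20 Ω

Looking into X with the source shorted: R_th = R1·R2/(R1+R2) = 3.320 × 1.89/5.210 = 1.204 Ω.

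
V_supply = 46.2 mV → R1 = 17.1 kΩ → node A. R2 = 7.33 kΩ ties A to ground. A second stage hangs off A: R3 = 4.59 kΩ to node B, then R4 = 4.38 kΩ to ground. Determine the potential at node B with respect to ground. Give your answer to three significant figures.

Node A sees R2 in parallel with the series input of stage 2, R3 + R4 = 8.970 kΩ.
Effective lower resistance at A: R2 ‖ 8.970 = 4.034 kΩ.
V_A = 46.2 × 4.034/(17.1 + 4.034) = 8.818 mV.
Then the unloaded second divider: V_B = V_A × R4/(R3+R4) = 8.818 × 0.4883 = 4.306 mV.

V_B ≈ 4.31 mV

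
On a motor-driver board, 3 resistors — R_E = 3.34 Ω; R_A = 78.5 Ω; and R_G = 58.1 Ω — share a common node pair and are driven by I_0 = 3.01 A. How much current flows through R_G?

I ≈ 0.157 A

ΣG = 1/3.34 + 1/78.5 + 1/58.1 = 0.3294.
By the current-divider rule, I = I_0 · G_k/ΣG = 3.01 × 0.05226 = 0.1573 A.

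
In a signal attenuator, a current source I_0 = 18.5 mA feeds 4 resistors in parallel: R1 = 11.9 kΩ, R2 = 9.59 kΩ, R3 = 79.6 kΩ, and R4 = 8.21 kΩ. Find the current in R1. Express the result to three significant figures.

I ≈ 4.82 mA

Total conductance ΣG = 1/11.9 + 1/9.59 + 1/79.6 + 1/8.21 = 0.3227 (units of 1/kΩ).
By the current-divider rule, I = I_0 · G_k/ΣG = 18.5 × 0.2604 = 4.818 mA.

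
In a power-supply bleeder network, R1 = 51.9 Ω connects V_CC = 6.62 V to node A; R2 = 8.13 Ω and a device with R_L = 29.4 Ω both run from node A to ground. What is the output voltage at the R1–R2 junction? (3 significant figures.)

First combine the lower leg with the load: R2 ‖ R_L = 6.369 Ω.
Then V_out = V_CC · R2'/(R1 + R2') = 6.62 × 6.369/58.27 = 0.7236 V.
(Unloaded it would be 0.897 V; the load pulls it down.)

V_out ≈ 0.724 V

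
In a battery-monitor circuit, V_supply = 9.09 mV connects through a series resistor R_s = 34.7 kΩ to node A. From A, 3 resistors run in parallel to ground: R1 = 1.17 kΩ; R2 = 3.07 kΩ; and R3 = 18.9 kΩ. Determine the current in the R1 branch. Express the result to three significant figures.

I ≈ 0.177 µA

Combine the parallel branches: R_p = (1/1.17 + 1/3.07 + 1/18.9)⁻¹ = 0.8108 kΩ.
Node voltage V_A = V_supply · R_p/(R_s + R_p) = 9.09 × 0.02283 = 0.2075 mV.
Branch current I = V_A/R1 = 0.2075/1.17 = 0.1774 µA.
(Check via current divider: I_total = 0.2560 µA; share G_k/ΣG = 0.6930 → same result.)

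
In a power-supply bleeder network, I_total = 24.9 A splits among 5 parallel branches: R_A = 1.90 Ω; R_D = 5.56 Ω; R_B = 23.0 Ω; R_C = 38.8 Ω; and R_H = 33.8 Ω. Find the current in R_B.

I ≈ 1.34 A

ΣG = 1/1.90 + 1/5.56 + 1/23.0 + 1/38.8 + 1/33.8 = 0.8050.
Current divider: I(R_B) = I_total · G_k/ΣG = 24.9 × (0.04348/0.8050) = 24.9 × 0.05401 = 1.345 A.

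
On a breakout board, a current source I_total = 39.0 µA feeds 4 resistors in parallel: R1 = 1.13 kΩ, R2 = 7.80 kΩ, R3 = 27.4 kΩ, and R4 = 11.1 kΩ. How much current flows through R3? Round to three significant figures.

Total conductance ΣG = 1/1.13 + 1/7.80 + 1/27.4 + 1/11.1 = 1.140 (units of 1/kΩ).
R3 takes the fraction G_k/ΣG = 0.03650/1.140 = 0.03202, so I = 39.0 × 0.03202 = 1.249 µA.

I ≈ 1.25 µA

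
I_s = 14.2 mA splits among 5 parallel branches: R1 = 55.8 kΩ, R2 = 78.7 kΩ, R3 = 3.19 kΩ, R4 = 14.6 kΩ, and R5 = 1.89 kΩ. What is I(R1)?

Conductances: ΣG = 1/55.8 + 1/78.7 + 1/3.19 + 1/14.6 + 1/1.89 = 0.9417 (1/kΩ).
R1 takes the fraction G_k/ΣG = 0.01792/0.9417 = 0.01903, so I = 14.2 × 0.01903 = 0.2702 mA.

I ≈ 0.270 mA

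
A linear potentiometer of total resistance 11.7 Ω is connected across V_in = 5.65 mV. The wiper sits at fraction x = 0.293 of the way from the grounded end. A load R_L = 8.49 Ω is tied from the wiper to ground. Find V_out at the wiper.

Lower segment x·R_p = 3.428 Ω; upper segment (1−x)·R_p = 8.272 Ω.
R_L loads the lower segment: effective lower R = 2.442 Ω.
Loaded-divider output: V_out = 5.65 × 0.2279 = 1.288 mV.

V_out ≈ 1.29 mV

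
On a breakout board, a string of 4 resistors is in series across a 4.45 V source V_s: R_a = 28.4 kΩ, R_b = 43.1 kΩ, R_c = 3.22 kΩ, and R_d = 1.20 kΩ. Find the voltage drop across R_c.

V ≈ 0.189 V

ΣR = 28.4 + 43.1 + 3.22 + 1.20 = 75.92 kΩ.
Voltage divider: V = V_s · (3.220 / 75.92) = 4.45 × 0.04241 = 0.1887 V.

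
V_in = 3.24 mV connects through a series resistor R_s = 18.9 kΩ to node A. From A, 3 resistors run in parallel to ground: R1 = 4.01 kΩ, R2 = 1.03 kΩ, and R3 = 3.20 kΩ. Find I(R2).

Parallel bank: R_p = 1/(1/4.01 + 1/1.03 + 1/3.20) = 0.6524 kΩ.
Node voltage V_A = V_in · R_p/(R_s + R_p) = 3.24 × 0.03337 = 0.1081 mV.
I(R2) = V_A / R2 = 0.1081/1.03 = 0.1050 µA.
(Check via current divider: I_total = 0.1657 µA; share G_k/ΣG = 0.6334 → same result.)

I ≈ 0.105 µA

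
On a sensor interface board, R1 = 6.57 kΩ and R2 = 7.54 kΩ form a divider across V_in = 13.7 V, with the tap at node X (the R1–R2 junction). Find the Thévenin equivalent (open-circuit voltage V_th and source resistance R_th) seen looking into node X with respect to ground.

V_th is the unloaded tap voltage: V_in · R2/(R1+R2) = 13.7 × 0.5344 = 7.321 V.
With V_in suppressed (replaced by a short), R_th = R1 ‖ R2 = (6.570 × 7.54)/(6.570 + 7.54) = 3.511 kΩ.

V_th ≈ 7.32 V, R_th ≈ 3.51 kΩ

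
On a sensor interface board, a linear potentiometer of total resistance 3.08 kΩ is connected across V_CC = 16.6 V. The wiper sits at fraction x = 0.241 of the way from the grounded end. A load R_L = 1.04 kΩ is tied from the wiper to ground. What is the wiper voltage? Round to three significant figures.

V_out ≈ 2.59 V

Lower segment x·R_p = 0.7423 kΩ; upper segment (1−x)·R_p = 2.338 kΩ.
Lower segment in parallel with the load: 0.7423 ‖ 1.04 = 0.4331 kΩ.
V_out = 16.6 × 0.4331/(2.338 + 0.4331) = 2.595 V.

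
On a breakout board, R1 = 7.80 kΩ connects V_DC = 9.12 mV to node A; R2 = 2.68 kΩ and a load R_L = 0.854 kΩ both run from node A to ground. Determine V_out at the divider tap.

V_out ≈ 0.699 mV

First combine the lower leg with the load: R2 ‖ R_L = 0.6476 kΩ.
Then V_out = V_DC · R2'/(R1 + R2') = 9.12 × 0.6476/8.448 = 0.6992 mV.
(Unloaded it would be 2.33 mV; the load pulls it down.)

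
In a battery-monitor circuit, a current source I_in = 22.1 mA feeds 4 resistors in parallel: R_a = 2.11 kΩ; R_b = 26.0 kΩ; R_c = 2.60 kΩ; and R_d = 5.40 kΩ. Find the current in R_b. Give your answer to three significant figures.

I ≈ 0.785 mA

ΣG = 1/2.11 + 1/26.0 + 1/2.60 + 1/5.40 = 1.082.
Current divider: I(R_b) = I_in · G_k/ΣG = 22.1 × (0.03846/1.082) = 22.1 × 0.03554 = 0.7854 mA.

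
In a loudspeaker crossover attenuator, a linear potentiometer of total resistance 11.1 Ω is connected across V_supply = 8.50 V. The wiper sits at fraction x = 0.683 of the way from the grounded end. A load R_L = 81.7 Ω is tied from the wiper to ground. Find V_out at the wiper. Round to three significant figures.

Lower segment x·R_p = 7.581 Ω; upper segment (1−x)·R_p = 3.519 Ω.
(x·R_p) ‖ R_L = 6.938 Ω.
Loaded-divider output: V_out = 8.50 × 0.6635 = 5.640 V.
(Unloaded: V_out = x·V_supply = 5.81 V.)

V_out ≈ 5.64 V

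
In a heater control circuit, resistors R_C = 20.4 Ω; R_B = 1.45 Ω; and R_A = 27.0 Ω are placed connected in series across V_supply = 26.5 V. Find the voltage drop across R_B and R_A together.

Series total: ΣR = 20.4 + 1.45 + 27.0 = 48.85 Ω.
R_{R_B..R_A} = 1.45 + 27.0 = 28.45 Ω.
V = V_supply · R/ΣR = 26.5 × 0.5824 = 15.43 V.

V ≈ 15.4 V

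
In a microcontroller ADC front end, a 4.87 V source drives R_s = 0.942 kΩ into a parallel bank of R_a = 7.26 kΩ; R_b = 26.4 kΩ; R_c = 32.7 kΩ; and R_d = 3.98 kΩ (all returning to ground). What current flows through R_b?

I ≈ 0.129 mA

Equivalent of the parallel group: R_p = 2.186 kΩ.
V_A by voltage divider: V_A = 4.87 × 2.186/(0.942 + 2.186) = 3.403 V.
I(R_b) = V_A / R_b = 3.403/26.4 = 0.1289 mA.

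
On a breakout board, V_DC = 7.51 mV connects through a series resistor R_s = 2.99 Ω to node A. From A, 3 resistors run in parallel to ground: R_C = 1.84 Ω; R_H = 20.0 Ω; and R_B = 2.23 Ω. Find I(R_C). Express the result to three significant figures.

I ≈ 0.992 mA

Combine the parallel branches: R_p = (1/1.84 + 1/20.0 + 1/2.23)⁻¹ = 0.9598 Ω.
V_A by voltage divider: V_A = 7.51 × 0.9598/(2.99 + 0.9598) = 1.825 mV.
I(R_C) = V_A / R_C = 1.825/1.84 = 0.9918 mA.
(Equivalently: I_total = 1.901 mA, then current-divider fraction G_k/ΣG = 0.5216.)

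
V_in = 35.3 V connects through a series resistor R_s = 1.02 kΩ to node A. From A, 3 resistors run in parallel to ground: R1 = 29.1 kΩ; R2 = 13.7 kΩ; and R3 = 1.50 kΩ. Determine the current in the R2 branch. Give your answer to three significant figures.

I ≈ 1.44 mA

Equivalent of the parallel group: R_p = 1.292 kΩ.
V_A = 35.3 × 1.292/2.312 = 19.73 V.
I(R2) = V_A / R2 = 19.73/13.7 = 1.440 mA.
(Equivalently: I_total = 15.27 mA, then current-divider fraction G_k/ΣG = 0.09430.)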